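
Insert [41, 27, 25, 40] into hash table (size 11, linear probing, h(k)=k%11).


Insertions: 41->slot 8; 27->slot 5; 25->slot 3; 40->slot 7
Table: [None, None, None, 25, None, 27, None, 40, 41, None, None]


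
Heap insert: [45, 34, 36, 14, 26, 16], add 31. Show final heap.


Append 31: [45, 34, 36, 14, 26, 16, 31]
Bubble up: no swaps needed
Result: [45, 34, 36, 14, 26, 16, 31]


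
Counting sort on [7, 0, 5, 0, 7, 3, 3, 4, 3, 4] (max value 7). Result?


Count array: [2, 0, 0, 3, 2, 1, 0, 2]
Reconstruct: [0, 0, 3, 3, 3, 4, 4, 5, 7, 7]


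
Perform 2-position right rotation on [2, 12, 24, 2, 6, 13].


Right rotate by 2: [6, 13, 2, 12, 24, 2]


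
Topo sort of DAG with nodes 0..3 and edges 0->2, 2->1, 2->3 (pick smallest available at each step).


Kahn's algorithm, process smallest node first
Order: [0, 2, 1, 3]


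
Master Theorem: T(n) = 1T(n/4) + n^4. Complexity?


a=1, b=4, c=4. log_4(1)=0 < c=4. Case 3: O(n^c) = O(n^4)
Complexity: O(n^4)


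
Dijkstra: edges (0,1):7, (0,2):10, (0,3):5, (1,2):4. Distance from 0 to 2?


Dijkstra from 0:
Distances: {0: 0, 1: 7, 2: 10, 3: 5}
Shortest distance to 2 = 10, path = [0, 2]


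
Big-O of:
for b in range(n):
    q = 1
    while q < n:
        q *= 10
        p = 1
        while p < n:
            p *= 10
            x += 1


Per nesting level: O(n) * O(log n) * O(log n) = O(n (log n)^2)
Complexity: O(n (log n)^2)


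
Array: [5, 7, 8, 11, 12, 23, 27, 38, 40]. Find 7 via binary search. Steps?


Search for 7:
[0,8] mid=4 arr[4]=12
[0,3] mid=1 arr[1]=7
Total: 2 comparisons


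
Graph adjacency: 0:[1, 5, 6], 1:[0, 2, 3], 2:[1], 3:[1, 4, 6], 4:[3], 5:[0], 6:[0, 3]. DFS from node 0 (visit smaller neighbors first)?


DFS stack-based: start with [0]
Visit order: [0, 1, 2, 3, 4, 6, 5]


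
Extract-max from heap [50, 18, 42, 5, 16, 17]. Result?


Max = 50
Replace root with last, heapify down
Resulting heap: [42, 18, 17, 5, 16]


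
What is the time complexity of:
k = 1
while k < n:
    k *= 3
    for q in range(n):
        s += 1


Per nesting level: O(log n) * O(n) = O(n log n)
Complexity: O(n log n)


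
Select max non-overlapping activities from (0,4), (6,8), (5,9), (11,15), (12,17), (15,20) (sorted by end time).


Greedy: pick earliest-ending, then skip overlaps.
Selected (4 activities): [(0, 4), (6, 8), (11, 15), (15, 20)]


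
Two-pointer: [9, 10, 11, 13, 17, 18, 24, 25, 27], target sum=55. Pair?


Two pointers: lo=0, hi=8
No pair sums to 55


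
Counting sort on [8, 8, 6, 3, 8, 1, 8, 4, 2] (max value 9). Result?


Count array: [0, 1, 1, 1, 1, 0, 1, 0, 4, 0]
Reconstruct: [1, 2, 3, 4, 6, 8, 8, 8, 8]


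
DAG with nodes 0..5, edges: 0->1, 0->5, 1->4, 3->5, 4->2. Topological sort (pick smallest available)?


Kahn's algorithm, process smallest node first
Order: [0, 1, 3, 4, 2, 5]


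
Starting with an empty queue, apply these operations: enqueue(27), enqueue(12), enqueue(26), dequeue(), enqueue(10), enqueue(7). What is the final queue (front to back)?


enqueue(27) -> [27]
enqueue(12) -> [27, 12]
enqueue(26) -> [27, 12, 26]
dequeue() returns 27 -> [12, 26]
enqueue(10) -> [12, 26, 10]
enqueue(7) -> [12, 26, 10, 7]
Final queue (front to back): [12, 26, 10, 7]


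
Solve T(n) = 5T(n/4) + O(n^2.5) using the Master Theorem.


a=5, b=4, c=2.5. log_4(5)=1.161 < c=2.5. Case 3: O(n^c) = O(n^2.500)
Complexity: O(n^2.500)


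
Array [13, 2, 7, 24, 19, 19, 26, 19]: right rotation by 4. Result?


Right rotate by 4: [19, 19, 26, 19, 13, 2, 7, 24]


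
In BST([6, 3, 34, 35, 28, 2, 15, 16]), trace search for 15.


BST root = 6
Search for 15: compare at each node
Path: [6, 34, 28, 15]


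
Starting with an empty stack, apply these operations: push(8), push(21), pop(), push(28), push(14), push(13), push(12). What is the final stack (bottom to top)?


push(8) -> [8]
push(21) -> [8, 21]
pop() returns 21 -> [8]
push(28) -> [8, 28]
push(14) -> [8, 28, 14]
push(13) -> [8, 28, 14, 13]
push(12) -> [8, 28, 14, 13, 12]
Final stack (bottom to top): [8, 28, 14, 13, 12]


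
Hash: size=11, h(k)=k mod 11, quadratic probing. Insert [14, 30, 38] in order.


Insertions: 14->slot 3; 30->slot 8; 38->slot 5
Table: [None, None, None, 14, None, 38, None, None, 30, None, None]


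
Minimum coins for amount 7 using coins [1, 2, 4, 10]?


dp[0]=0; dp[i]=1+min(dp[i-c] for c in coins)
...dp[2]=1, dp[3]=2, dp[4]=1, dp[5]=2, dp[6]=2, dp[7]=3
Minimum coins for 7 = 3


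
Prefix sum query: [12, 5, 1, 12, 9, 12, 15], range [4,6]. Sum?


Prefix sums: [0, 12, 17, 18, 30, 39, 51, 66]
Sum[4..6] = prefix[7] - prefix[4] = 66 - 30 = 36


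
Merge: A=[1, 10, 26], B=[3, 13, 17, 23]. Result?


Compare heads, take smaller each step.
Merged: [1, 3, 10, 13, 17, 23, 26]


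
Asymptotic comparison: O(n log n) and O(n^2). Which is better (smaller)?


linearithmic grows slower than quadratic
O(n log n) is asymptotically smaller; O(n^2) grows faster


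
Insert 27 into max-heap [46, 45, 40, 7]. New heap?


Append 27: [46, 45, 40, 7, 27]
Bubble up: no swaps needed
Result: [46, 45, 40, 7, 27]


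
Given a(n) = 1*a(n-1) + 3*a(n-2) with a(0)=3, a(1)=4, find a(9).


Build bottom-up:
...a(7)=748, a(8)=1741, a(9)=1*1741+3*748=3985


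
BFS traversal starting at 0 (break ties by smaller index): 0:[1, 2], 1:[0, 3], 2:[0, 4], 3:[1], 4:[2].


BFS queue: start with [0]
Visit order: [0, 1, 2, 3, 4]


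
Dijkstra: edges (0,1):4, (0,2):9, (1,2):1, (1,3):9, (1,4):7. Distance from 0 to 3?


Dijkstra from 0:
Distances: {0: 0, 1: 4, 2: 5, 3: 13, 4: 11}
Shortest distance to 3 = 13, path = [0, 1, 3]


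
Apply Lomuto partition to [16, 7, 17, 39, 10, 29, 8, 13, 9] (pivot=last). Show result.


Elements <= 9 go left of pivot.
Result: [7, 8, 9, 39, 10, 29, 16, 13, 17], pivot at index 2


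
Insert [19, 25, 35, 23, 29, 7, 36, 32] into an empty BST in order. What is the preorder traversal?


Root = 19; build tree by BST insertion.
Preorder traversal: [19, 7, 25, 23, 35, 29, 32, 36]


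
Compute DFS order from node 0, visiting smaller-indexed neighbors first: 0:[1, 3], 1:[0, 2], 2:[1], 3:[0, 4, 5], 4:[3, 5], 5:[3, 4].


DFS stack-based: start with [0]
Visit order: [0, 1, 2, 3, 4, 5]


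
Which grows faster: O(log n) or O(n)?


logarithmic grows slower than linear
O(log n) is asymptotically smaller; O(n) grows faster


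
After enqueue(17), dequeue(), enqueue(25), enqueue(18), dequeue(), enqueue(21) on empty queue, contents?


enqueue(17) -> [17]
dequeue() returns 17 -> []
enqueue(25) -> [25]
enqueue(18) -> [25, 18]
dequeue() returns 25 -> [18]
enqueue(21) -> [18, 21]
Final queue (front to back): [18, 21]


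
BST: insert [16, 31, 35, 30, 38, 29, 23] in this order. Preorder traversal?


Root = 16; build tree by BST insertion.
Preorder traversal: [16, 31, 30, 29, 23, 35, 38]


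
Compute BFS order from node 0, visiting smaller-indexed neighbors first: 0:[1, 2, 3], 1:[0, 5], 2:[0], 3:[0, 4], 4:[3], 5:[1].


BFS queue: start with [0]
Visit order: [0, 1, 2, 3, 5, 4]


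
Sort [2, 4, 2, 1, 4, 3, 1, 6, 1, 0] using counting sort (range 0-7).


Count array: [1, 3, 2, 1, 2, 0, 1, 0]
Reconstruct: [0, 1, 1, 1, 2, 2, 3, 4, 4, 6]


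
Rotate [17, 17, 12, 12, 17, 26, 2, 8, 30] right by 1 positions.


Right rotate by 1: [30, 17, 17, 12, 12, 17, 26, 2, 8]


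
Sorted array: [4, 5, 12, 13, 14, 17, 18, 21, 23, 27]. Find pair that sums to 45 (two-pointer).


Two pointers: lo=0, hi=9
Found pair: (18, 27) summing to 45


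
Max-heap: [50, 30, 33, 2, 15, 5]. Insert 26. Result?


Append 26: [50, 30, 33, 2, 15, 5, 26]
Bubble up: no swaps needed
Result: [50, 30, 33, 2, 15, 5, 26]


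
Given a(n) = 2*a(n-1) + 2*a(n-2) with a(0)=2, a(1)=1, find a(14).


Build bottom-up:
...a(12)=123008, a(13)=336064, a(14)=2*336064+2*123008=918144


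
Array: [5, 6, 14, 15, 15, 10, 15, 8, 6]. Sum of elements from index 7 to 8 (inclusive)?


Prefix sums: [0, 5, 11, 25, 40, 55, 65, 80, 88, 94]
Sum[7..8] = prefix[9] - prefix[7] = 94 - 80 = 14


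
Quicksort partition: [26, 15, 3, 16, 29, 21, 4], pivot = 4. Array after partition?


Elements <= 4 go left of pivot.
Result: [3, 4, 26, 16, 29, 21, 15], pivot at index 1


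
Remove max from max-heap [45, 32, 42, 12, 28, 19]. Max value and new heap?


Max = 45
Replace root with last, heapify down
Resulting heap: [42, 32, 19, 12, 28]


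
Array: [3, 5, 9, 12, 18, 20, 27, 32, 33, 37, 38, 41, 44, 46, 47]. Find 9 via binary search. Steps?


Search for 9:
[0,14] mid=7 arr[7]=32
[0,6] mid=3 arr[3]=12
[0,2] mid=1 arr[1]=5
[2,2] mid=2 arr[2]=9
Total: 4 comparisons


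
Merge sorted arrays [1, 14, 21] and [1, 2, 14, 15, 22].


Compare heads, take smaller each step.
Merged: [1, 1, 2, 14, 14, 15, 21, 22]


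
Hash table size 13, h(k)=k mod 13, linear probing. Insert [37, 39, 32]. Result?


Insertions: 37->slot 11; 39->slot 0; 32->slot 6
Table: [39, None, None, None, None, None, 32, None, None, None, None, 37, None]


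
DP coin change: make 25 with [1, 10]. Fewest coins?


dp[0]=0; dp[i]=1+min(dp[i-c] for c in coins)
...dp[20]=2, dp[21]=3, dp[22]=4, dp[23]=5, dp[24]=6, dp[25]=7
Minimum coins for 25 = 7


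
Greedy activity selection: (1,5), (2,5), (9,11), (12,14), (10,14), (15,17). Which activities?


Greedy: pick earliest-ending, then skip overlaps.
Selected (4 activities): [(1, 5), (9, 11), (12, 14), (15, 17)]


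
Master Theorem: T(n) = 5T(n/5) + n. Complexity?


a=5, b=5, c=1. log_5(5)=1 = c=1. Case 2: O(n^c log n) = O(n log n)
Complexity: O(n log n)


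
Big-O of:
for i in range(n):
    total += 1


Per nesting level: O(n) = O(n)
Complexity: O(n)


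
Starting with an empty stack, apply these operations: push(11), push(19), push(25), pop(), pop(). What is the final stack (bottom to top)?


push(11) -> [11]
push(19) -> [11, 19]
push(25) -> [11, 19, 25]
pop() returns 25 -> [11, 19]
pop() returns 19 -> [11]
Final stack (bottom to top): [11]


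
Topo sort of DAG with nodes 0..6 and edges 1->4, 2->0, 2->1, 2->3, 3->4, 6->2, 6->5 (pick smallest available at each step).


Kahn's algorithm, process smallest node first
Order: [6, 2, 0, 1, 3, 4, 5]


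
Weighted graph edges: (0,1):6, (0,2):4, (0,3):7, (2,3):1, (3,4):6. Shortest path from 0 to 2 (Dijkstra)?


Dijkstra from 0:
Distances: {0: 0, 1: 6, 2: 4, 3: 5, 4: 11}
Shortest distance to 2 = 4, path = [0, 2]


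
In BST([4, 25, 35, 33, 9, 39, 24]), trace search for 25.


BST root = 4
Search for 25: compare at each node
Path: [4, 25]


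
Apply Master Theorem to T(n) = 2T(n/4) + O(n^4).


a=2, b=4, c=4. log_4(2)=0.5 < c=4. Case 3: O(n^c) = O(n^4)
Complexity: O(n^4)


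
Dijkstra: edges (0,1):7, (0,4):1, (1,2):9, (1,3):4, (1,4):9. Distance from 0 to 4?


Dijkstra from 0:
Distances: {0: 0, 1: 7, 2: 16, 3: 11, 4: 1}
Shortest distance to 4 = 1, path = [0, 4]


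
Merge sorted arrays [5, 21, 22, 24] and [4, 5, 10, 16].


Compare heads, take smaller each step.
Merged: [4, 5, 5, 10, 16, 21, 22, 24]


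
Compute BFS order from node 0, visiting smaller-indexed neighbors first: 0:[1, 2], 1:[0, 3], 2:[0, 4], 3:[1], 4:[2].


BFS queue: start with [0]
Visit order: [0, 1, 2, 3, 4]


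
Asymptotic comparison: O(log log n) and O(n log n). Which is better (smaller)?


double-logarithmic grows slower than linearithmic
O(log log n) is asymptotically smaller; O(n log n) grows faster


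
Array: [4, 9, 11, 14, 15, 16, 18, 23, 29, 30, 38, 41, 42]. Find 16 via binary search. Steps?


Search for 16:
[0,12] mid=6 arr[6]=18
[0,5] mid=2 arr[2]=11
[3,5] mid=4 arr[4]=15
[5,5] mid=5 arr[5]=16
Total: 4 comparisons


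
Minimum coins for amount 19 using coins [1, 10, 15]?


dp[0]=0; dp[i]=1+min(dp[i-c] for c in coins)
...dp[14]=5, dp[15]=1, dp[16]=2, dp[17]=3, dp[18]=4, dp[19]=5
Minimum coins for 19 = 5


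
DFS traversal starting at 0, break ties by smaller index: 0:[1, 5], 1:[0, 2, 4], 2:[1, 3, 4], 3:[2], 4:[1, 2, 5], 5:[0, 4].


DFS stack-based: start with [0]
Visit order: [0, 1, 2, 3, 4, 5]


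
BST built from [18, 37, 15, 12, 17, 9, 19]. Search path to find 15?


BST root = 18
Search for 15: compare at each node
Path: [18, 15]


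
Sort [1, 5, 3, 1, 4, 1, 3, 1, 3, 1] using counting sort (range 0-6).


Count array: [0, 5, 0, 3, 1, 1, 0]
Reconstruct: [1, 1, 1, 1, 1, 3, 3, 3, 4, 5]


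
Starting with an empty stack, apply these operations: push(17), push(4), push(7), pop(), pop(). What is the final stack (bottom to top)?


push(17) -> [17]
push(4) -> [17, 4]
push(7) -> [17, 4, 7]
pop() returns 7 -> [17, 4]
pop() returns 4 -> [17]
Final stack (bottom to top): [17]


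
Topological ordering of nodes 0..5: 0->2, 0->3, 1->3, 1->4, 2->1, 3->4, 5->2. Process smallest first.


Kahn's algorithm, process smallest node first
Order: [0, 5, 2, 1, 3, 4]


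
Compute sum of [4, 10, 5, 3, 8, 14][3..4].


Prefix sums: [0, 4, 14, 19, 22, 30, 44]
Sum[3..4] = prefix[5] - prefix[3] = 30 - 19 = 11


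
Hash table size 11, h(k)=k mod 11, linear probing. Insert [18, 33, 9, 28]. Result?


Insertions: 18->slot 7; 33->slot 0; 9->slot 9; 28->slot 6
Table: [33, None, None, None, None, None, 28, 18, None, 9, None]


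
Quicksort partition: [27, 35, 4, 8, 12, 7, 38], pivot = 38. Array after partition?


Elements <= 38 go left of pivot.
Result: [27, 35, 4, 8, 12, 7, 38], pivot at index 6


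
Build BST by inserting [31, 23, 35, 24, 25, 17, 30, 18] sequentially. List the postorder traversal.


Root = 31; build tree by BST insertion.
Postorder traversal: [18, 17, 30, 25, 24, 23, 35, 31]


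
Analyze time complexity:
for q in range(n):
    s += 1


Per nesting level: O(n) = O(n)
Complexity: O(n)


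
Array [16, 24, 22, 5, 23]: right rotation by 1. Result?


Right rotate by 1: [23, 16, 24, 22, 5]


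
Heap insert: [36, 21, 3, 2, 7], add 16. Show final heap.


Append 16: [36, 21, 3, 2, 7, 16]
Bubble up: swap idx 5(16) with idx 2(3)
Result: [36, 21, 16, 2, 7, 3]


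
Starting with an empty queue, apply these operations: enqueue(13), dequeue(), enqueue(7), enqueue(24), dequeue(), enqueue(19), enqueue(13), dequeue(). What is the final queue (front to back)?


enqueue(13) -> [13]
dequeue() returns 13 -> []
enqueue(7) -> [7]
enqueue(24) -> [7, 24]
dequeue() returns 7 -> [24]
enqueue(19) -> [24, 19]
enqueue(13) -> [24, 19, 13]
dequeue() returns 24 -> [19, 13]
Final queue (front to back): [19, 13]


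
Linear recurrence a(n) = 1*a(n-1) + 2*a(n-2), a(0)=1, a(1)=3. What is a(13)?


Build bottom-up:
...a(11)=2731, a(12)=5461, a(13)=1*5461+2*2731=10923


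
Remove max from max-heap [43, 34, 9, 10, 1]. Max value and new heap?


Max = 43
Replace root with last, heapify down
Resulting heap: [34, 10, 9, 1]


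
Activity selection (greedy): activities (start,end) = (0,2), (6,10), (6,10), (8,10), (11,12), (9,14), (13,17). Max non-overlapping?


Greedy: pick earliest-ending, then skip overlaps.
Selected (4 activities): [(0, 2), (6, 10), (11, 12), (13, 17)]


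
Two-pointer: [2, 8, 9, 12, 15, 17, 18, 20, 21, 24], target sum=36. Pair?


Two pointers: lo=0, hi=9
Found pair: (12, 24) summing to 36


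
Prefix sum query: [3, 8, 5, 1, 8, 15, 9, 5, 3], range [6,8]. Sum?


Prefix sums: [0, 3, 11, 16, 17, 25, 40, 49, 54, 57]
Sum[6..8] = prefix[9] - prefix[6] = 57 - 40 = 17


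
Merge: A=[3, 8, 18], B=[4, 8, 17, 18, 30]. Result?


Compare heads, take smaller each step.
Merged: [3, 4, 8, 8, 17, 18, 18, 30]


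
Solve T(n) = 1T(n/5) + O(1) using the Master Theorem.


a=1, b=5, c=0. log_5(1)=0 = c=0. Case 2: O(n^c log n) = O(log n)
Complexity: O(log n)


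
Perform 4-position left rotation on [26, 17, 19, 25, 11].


Left rotate by 4: [11, 26, 17, 19, 25]


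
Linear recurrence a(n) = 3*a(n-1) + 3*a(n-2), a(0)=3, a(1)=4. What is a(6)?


Build bottom-up:
...a(4)=288, a(5)=1089, a(6)=3*1089+3*288=4131


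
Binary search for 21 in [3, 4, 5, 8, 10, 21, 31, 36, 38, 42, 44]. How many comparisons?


Search for 21:
[0,10] mid=5 arr[5]=21
Total: 1 comparisons


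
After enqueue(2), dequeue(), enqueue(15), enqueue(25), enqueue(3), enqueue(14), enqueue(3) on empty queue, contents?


enqueue(2) -> [2]
dequeue() returns 2 -> []
enqueue(15) -> [15]
enqueue(25) -> [15, 25]
enqueue(3) -> [15, 25, 3]
enqueue(14) -> [15, 25, 3, 14]
enqueue(3) -> [15, 25, 3, 14, 3]
Final queue (front to back): [15, 25, 3, 14, 3]


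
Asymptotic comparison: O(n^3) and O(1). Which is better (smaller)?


constant grows slower than cubic
O(1) is asymptotically smaller; O(n^3) grows faster


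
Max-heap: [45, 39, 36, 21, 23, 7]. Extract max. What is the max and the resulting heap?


Max = 45
Replace root with last, heapify down
Resulting heap: [39, 23, 36, 21, 7]


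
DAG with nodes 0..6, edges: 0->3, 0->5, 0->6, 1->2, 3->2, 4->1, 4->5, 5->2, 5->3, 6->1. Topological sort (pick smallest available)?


Kahn's algorithm, process smallest node first
Order: [0, 4, 5, 3, 6, 1, 2]


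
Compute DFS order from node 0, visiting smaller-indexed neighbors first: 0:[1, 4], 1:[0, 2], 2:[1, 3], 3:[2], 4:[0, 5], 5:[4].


DFS stack-based: start with [0]
Visit order: [0, 1, 2, 3, 4, 5]


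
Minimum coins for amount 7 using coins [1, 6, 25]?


dp[0]=0; dp[i]=1+min(dp[i-c] for c in coins)
...dp[2]=2, dp[3]=3, dp[4]=4, dp[5]=5, dp[6]=1, dp[7]=2
Minimum coins for 7 = 2


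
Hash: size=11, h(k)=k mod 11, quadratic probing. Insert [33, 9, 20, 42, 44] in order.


Insertions: 33->slot 0; 9->slot 9; 20->slot 10; 42->slot 2; 44->slot 1
Table: [33, 44, 42, None, None, None, None, None, None, 9, 20]


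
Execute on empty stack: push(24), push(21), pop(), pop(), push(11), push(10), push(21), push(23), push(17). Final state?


push(24) -> [24]
push(21) -> [24, 21]
pop() returns 21 -> [24]
pop() returns 24 -> []
push(11) -> [11]
push(10) -> [11, 10]
push(21) -> [11, 10, 21]
push(23) -> [11, 10, 21, 23]
push(17) -> [11, 10, 21, 23, 17]
Final stack (bottom to top): [11, 10, 21, 23, 17]


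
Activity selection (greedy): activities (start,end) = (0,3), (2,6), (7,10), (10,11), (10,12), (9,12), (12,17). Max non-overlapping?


Greedy: pick earliest-ending, then skip overlaps.
Selected (4 activities): [(0, 3), (7, 10), (10, 11), (12, 17)]


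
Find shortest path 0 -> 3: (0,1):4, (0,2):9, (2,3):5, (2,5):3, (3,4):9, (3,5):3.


Dijkstra from 0:
Distances: {0: 0, 1: 4, 2: 9, 3: 14, 4: 23, 5: 12}
Shortest distance to 3 = 14, path = [0, 2, 3]


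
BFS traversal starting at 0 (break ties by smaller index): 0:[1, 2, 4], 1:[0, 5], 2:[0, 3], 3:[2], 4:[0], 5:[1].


BFS queue: start with [0]
Visit order: [0, 1, 2, 4, 5, 3]


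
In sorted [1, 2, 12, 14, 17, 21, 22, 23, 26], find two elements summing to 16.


Two pointers: lo=0, hi=8
Found pair: (2, 14) summing to 16


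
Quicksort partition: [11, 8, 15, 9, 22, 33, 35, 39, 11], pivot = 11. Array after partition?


Elements <= 11 go left of pivot.
Result: [11, 8, 9, 11, 22, 33, 35, 39, 15], pivot at index 3


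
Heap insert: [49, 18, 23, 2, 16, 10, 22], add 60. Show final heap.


Append 60: [49, 18, 23, 2, 16, 10, 22, 60]
Bubble up: swap idx 7(60) with idx 3(2); swap idx 3(60) with idx 1(18); swap idx 1(60) with idx 0(49)
Result: [60, 49, 23, 18, 16, 10, 22, 2]


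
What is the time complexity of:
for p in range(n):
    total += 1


Per nesting level: O(n) = O(n)
Complexity: O(n)


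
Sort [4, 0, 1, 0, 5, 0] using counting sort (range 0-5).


Count array: [3, 1, 0, 0, 1, 1]
Reconstruct: [0, 0, 0, 1, 4, 5]


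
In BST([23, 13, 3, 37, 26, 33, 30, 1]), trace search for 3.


BST root = 23
Search for 3: compare at each node
Path: [23, 13, 3]


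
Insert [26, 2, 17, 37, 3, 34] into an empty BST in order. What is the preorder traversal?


Root = 26; build tree by BST insertion.
Preorder traversal: [26, 2, 17, 3, 37, 34]


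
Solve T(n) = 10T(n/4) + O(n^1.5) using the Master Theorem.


a=10, b=4, c=1.5. log_4(10)=1.661 > c=1.5. Case 1: O(n^log_b(a)) = O(n^1.661)
Complexity: O(n^1.661)


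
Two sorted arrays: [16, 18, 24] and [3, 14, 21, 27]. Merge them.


Compare heads, take smaller each step.
Merged: [3, 14, 16, 18, 21, 24, 27]


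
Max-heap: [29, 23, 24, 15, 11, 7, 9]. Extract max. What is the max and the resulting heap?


Max = 29
Replace root with last, heapify down
Resulting heap: [24, 23, 9, 15, 11, 7]


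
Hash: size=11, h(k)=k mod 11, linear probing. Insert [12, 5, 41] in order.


Insertions: 12->slot 1; 5->slot 5; 41->slot 8
Table: [None, 12, None, None, None, 5, None, None, 41, None, None]


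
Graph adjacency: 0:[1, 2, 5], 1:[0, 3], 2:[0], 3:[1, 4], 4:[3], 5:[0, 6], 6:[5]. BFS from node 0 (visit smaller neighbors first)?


BFS queue: start with [0]
Visit order: [0, 1, 2, 5, 3, 6, 4]


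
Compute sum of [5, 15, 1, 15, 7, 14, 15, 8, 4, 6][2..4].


Prefix sums: [0, 5, 20, 21, 36, 43, 57, 72, 80, 84, 90]
Sum[2..4] = prefix[5] - prefix[2] = 43 - 20 = 23


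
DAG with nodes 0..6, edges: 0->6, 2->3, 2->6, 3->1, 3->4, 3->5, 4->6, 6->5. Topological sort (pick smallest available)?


Kahn's algorithm, process smallest node first
Order: [0, 2, 3, 1, 4, 6, 5]


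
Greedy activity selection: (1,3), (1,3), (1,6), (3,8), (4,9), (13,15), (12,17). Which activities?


Greedy: pick earliest-ending, then skip overlaps.
Selected (3 activities): [(1, 3), (3, 8), (13, 15)]


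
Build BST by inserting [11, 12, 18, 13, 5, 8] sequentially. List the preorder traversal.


Root = 11; build tree by BST insertion.
Preorder traversal: [11, 5, 8, 12, 18, 13]


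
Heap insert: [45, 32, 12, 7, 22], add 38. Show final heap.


Append 38: [45, 32, 12, 7, 22, 38]
Bubble up: swap idx 5(38) with idx 2(12)
Result: [45, 32, 38, 7, 22, 12]


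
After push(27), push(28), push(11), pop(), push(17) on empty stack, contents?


push(27) -> [27]
push(28) -> [27, 28]
push(11) -> [27, 28, 11]
pop() returns 11 -> [27, 28]
push(17) -> [27, 28, 17]
Final stack (bottom to top): [27, 28, 17]


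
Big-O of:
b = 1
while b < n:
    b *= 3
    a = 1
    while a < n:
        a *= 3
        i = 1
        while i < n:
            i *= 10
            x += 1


Per nesting level: O(log n) * O(log n) * O(log n) = O((log n)^3)
Complexity: O((log n)^3)


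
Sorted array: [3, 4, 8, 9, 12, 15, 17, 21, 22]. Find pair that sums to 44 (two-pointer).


Two pointers: lo=0, hi=8
No pair sums to 44


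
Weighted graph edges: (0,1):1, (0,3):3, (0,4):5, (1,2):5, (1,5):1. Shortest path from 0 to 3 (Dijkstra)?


Dijkstra from 0:
Distances: {0: 0, 1: 1, 2: 6, 3: 3, 4: 5, 5: 2}
Shortest distance to 3 = 3, path = [0, 3]


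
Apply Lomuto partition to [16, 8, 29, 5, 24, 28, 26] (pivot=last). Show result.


Elements <= 26 go left of pivot.
Result: [16, 8, 5, 24, 26, 28, 29], pivot at index 4


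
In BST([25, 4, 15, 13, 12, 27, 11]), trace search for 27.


BST root = 25
Search for 27: compare at each node
Path: [25, 27]


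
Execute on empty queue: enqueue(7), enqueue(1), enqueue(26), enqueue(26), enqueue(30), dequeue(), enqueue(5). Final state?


enqueue(7) -> [7]
enqueue(1) -> [7, 1]
enqueue(26) -> [7, 1, 26]
enqueue(26) -> [7, 1, 26, 26]
enqueue(30) -> [7, 1, 26, 26, 30]
dequeue() returns 7 -> [1, 26, 26, 30]
enqueue(5) -> [1, 26, 26, 30, 5]
Final queue (front to back): [1, 26, 26, 30, 5]


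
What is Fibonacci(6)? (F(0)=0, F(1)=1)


F(n)=F(n-1)+F(n-2)
...F(4)=3, F(5)=5, F(6)=8


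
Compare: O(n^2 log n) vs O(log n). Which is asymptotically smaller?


logarithmic grows slower than n^2 log n
O(log n) is asymptotically smaller; O(n^2 log n) grows faster


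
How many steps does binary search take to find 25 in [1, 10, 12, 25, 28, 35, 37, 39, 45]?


Search for 25:
[0,8] mid=4 arr[4]=28
[0,3] mid=1 arr[1]=10
[2,3] mid=2 arr[2]=12
[3,3] mid=3 arr[3]=25
Total: 4 comparisons


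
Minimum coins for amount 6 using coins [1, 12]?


dp[0]=0; dp[i]=1+min(dp[i-c] for c in coins)
...dp[1]=1, dp[2]=2, dp[3]=3, dp[4]=4, dp[5]=5, dp[6]=6
Minimum coins for 6 = 6


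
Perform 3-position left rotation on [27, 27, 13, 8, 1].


Left rotate by 3: [8, 1, 27, 27, 13]


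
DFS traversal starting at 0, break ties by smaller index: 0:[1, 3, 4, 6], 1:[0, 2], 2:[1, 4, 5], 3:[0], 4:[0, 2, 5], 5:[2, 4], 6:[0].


DFS stack-based: start with [0]
Visit order: [0, 1, 2, 4, 5, 3, 6]


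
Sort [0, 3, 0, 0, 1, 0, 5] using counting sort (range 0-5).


Count array: [4, 1, 0, 1, 0, 1]
Reconstruct: [0, 0, 0, 0, 1, 3, 5]


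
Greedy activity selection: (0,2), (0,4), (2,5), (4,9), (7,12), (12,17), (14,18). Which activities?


Greedy: pick earliest-ending, then skip overlaps.
Selected (4 activities): [(0, 2), (2, 5), (7, 12), (12, 17)]


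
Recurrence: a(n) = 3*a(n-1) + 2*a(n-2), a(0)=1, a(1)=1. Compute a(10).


Build bottom-up:
...a(8)=9805, a(9)=34921, a(10)=3*34921+2*9805=124373


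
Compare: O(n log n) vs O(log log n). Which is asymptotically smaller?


double-logarithmic grows slower than linearithmic
O(log log n) is asymptotically smaller; O(n log n) grows faster


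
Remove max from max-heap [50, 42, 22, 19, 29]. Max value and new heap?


Max = 50
Replace root with last, heapify down
Resulting heap: [42, 29, 22, 19]


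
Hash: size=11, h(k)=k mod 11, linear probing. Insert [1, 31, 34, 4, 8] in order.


Insertions: 1->slot 1; 31->slot 9; 34->slot 2; 4->slot 4; 8->slot 8
Table: [None, 1, 34, None, 4, None, None, None, 8, 31, None]


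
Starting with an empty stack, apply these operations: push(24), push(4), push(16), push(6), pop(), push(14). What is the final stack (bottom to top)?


push(24) -> [24]
push(4) -> [24, 4]
push(16) -> [24, 4, 16]
push(6) -> [24, 4, 16, 6]
pop() returns 6 -> [24, 4, 16]
push(14) -> [24, 4, 16, 14]
Final stack (bottom to top): [24, 4, 16, 14]


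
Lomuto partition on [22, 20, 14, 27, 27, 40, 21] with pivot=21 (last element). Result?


Elements <= 21 go left of pivot.
Result: [20, 14, 21, 27, 27, 40, 22], pivot at index 2


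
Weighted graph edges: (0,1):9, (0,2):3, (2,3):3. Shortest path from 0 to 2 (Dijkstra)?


Dijkstra from 0:
Distances: {0: 0, 1: 9, 2: 3, 3: 6}
Shortest distance to 2 = 3, path = [0, 2]


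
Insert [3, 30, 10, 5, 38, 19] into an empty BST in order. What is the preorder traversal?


Root = 3; build tree by BST insertion.
Preorder traversal: [3, 30, 10, 5, 19, 38]


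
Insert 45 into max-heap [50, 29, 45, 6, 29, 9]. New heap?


Append 45: [50, 29, 45, 6, 29, 9, 45]
Bubble up: no swaps needed
Result: [50, 29, 45, 6, 29, 9, 45]


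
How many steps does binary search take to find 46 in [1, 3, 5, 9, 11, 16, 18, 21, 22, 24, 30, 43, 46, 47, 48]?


Search for 46:
[0,14] mid=7 arr[7]=21
[8,14] mid=11 arr[11]=43
[12,14] mid=13 arr[13]=47
[12,12] mid=12 arr[12]=46
Total: 4 comparisons


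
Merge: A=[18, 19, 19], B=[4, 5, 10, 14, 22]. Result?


Compare heads, take smaller each step.
Merged: [4, 5, 10, 14, 18, 19, 19, 22]


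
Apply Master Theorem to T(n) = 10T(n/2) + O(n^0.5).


a=10, b=2, c=0.5. log_2(10)=3.322 > c=0.5. Case 1: O(n^log_b(a)) = O(n^3.322)
Complexity: O(n^3.322)


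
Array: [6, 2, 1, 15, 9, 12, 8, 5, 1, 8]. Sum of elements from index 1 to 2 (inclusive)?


Prefix sums: [0, 6, 8, 9, 24, 33, 45, 53, 58, 59, 67]
Sum[1..2] = prefix[3] - prefix[1] = 9 - 6 = 3


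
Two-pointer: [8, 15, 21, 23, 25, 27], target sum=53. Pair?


Two pointers: lo=0, hi=5
No pair sums to 53


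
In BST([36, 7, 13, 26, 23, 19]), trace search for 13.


BST root = 36
Search for 13: compare at each node
Path: [36, 7, 13]


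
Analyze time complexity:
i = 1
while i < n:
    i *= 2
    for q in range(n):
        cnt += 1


Per nesting level: O(log n) * O(n) = O(n log n)
Complexity: O(n log n)


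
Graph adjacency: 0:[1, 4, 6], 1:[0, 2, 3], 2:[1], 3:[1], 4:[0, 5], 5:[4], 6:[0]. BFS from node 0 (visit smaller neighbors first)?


BFS queue: start with [0]
Visit order: [0, 1, 4, 6, 2, 3, 5]


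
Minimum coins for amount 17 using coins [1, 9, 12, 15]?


dp[0]=0; dp[i]=1+min(dp[i-c] for c in coins)
...dp[12]=1, dp[13]=2, dp[14]=3, dp[15]=1, dp[16]=2, dp[17]=3
Minimum coins for 17 = 3


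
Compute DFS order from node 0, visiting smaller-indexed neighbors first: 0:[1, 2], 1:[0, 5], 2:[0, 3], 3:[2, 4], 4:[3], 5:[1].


DFS stack-based: start with [0]
Visit order: [0, 1, 5, 2, 3, 4]


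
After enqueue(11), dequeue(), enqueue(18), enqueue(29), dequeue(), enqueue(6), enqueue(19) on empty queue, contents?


enqueue(11) -> [11]
dequeue() returns 11 -> []
enqueue(18) -> [18]
enqueue(29) -> [18, 29]
dequeue() returns 18 -> [29]
enqueue(6) -> [29, 6]
enqueue(19) -> [29, 6, 19]
Final queue (front to back): [29, 6, 19]


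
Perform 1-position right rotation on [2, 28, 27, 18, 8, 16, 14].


Right rotate by 1: [14, 2, 28, 27, 18, 8, 16]


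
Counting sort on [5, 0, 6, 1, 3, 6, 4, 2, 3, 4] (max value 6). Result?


Count array: [1, 1, 1, 2, 2, 1, 2]
Reconstruct: [0, 1, 2, 3, 3, 4, 4, 5, 6, 6]


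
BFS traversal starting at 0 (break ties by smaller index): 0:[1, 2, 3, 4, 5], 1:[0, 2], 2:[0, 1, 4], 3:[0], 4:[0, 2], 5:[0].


BFS queue: start with [0]
Visit order: [0, 1, 2, 3, 4, 5]


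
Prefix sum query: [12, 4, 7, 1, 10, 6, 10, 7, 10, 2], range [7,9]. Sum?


Prefix sums: [0, 12, 16, 23, 24, 34, 40, 50, 57, 67, 69]
Sum[7..9] = prefix[10] - prefix[7] = 69 - 50 = 19


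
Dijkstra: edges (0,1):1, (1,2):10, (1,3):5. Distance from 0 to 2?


Dijkstra from 0:
Distances: {0: 0, 1: 1, 2: 11, 3: 6}
Shortest distance to 2 = 11, path = [0, 1, 2]


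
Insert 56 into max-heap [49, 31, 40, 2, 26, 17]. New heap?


Append 56: [49, 31, 40, 2, 26, 17, 56]
Bubble up: swap idx 6(56) with idx 2(40); swap idx 2(56) with idx 0(49)
Result: [56, 31, 49, 2, 26, 17, 40]


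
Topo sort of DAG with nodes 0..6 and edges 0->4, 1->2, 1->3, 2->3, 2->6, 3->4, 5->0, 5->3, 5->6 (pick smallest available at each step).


Kahn's algorithm, process smallest node first
Order: [1, 2, 5, 0, 3, 4, 6]


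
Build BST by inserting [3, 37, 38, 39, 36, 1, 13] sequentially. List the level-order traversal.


Root = 3; build tree by BST insertion.
Level-Order traversal: [3, 1, 37, 36, 38, 13, 39]


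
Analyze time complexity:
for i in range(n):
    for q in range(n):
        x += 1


Per nesting level: O(n) * O(n) = O(n^2)
Complexity: O(n^2)


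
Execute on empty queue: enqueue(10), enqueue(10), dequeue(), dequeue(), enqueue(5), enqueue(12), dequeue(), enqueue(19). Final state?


enqueue(10) -> [10]
enqueue(10) -> [10, 10]
dequeue() returns 10 -> [10]
dequeue() returns 10 -> []
enqueue(5) -> [5]
enqueue(12) -> [5, 12]
dequeue() returns 5 -> [12]
enqueue(19) -> [12, 19]
Final queue (front to back): [12, 19]


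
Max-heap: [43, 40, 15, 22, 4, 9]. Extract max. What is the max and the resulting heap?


Max = 43
Replace root with last, heapify down
Resulting heap: [40, 22, 15, 9, 4]


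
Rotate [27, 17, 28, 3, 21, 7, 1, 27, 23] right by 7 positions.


Right rotate by 7: [28, 3, 21, 7, 1, 27, 23, 27, 17]


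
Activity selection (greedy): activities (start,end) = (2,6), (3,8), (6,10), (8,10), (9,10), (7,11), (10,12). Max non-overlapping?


Greedy: pick earliest-ending, then skip overlaps.
Selected (3 activities): [(2, 6), (6, 10), (10, 12)]


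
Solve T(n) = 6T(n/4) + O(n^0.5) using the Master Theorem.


a=6, b=4, c=0.5. log_4(6)=1.292 > c=0.5. Case 1: O(n^log_b(a)) = O(n^1.292)
Complexity: O(n^1.292)


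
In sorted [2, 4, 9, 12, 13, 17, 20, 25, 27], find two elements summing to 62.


Two pointers: lo=0, hi=8
No pair sums to 62


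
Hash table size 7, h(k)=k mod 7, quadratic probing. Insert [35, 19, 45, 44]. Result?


Insertions: 35->slot 0; 19->slot 5; 45->slot 3; 44->slot 2
Table: [35, None, 44, 45, None, 19, None]


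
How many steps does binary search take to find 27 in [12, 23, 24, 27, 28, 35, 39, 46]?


Search for 27:
[0,7] mid=3 arr[3]=27
Total: 1 comparisons


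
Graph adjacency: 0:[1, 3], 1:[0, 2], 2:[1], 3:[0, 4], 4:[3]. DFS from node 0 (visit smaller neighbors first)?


DFS stack-based: start with [0]
Visit order: [0, 1, 2, 3, 4]


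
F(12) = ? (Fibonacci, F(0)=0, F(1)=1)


F(n)=F(n-1)+F(n-2)
...F(10)=55, F(11)=89, F(12)=144


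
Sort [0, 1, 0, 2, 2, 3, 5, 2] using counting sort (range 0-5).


Count array: [2, 1, 3, 1, 0, 1]
Reconstruct: [0, 0, 1, 2, 2, 2, 3, 5]


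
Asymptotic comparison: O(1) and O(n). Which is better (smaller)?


constant grows slower than linear
O(1) is asymptotically smaller; O(n) grows faster


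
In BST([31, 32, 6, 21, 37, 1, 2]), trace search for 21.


BST root = 31
Search for 21: compare at each node
Path: [31, 6, 21]


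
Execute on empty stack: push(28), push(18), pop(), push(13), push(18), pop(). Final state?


push(28) -> [28]
push(18) -> [28, 18]
pop() returns 18 -> [28]
push(13) -> [28, 13]
push(18) -> [28, 13, 18]
pop() returns 18 -> [28, 13]
Final stack (bottom to top): [28, 13]


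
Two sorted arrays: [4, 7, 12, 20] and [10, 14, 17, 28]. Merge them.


Compare heads, take smaller each step.
Merged: [4, 7, 10, 12, 14, 17, 20, 28]


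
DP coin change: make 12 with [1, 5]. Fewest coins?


dp[0]=0; dp[i]=1+min(dp[i-c] for c in coins)
...dp[7]=3, dp[8]=4, dp[9]=5, dp[10]=2, dp[11]=3, dp[12]=4
Minimum coins for 12 = 4


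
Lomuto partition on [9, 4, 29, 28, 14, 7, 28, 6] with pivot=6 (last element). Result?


Elements <= 6 go left of pivot.
Result: [4, 6, 29, 28, 14, 7, 28, 9], pivot at index 1


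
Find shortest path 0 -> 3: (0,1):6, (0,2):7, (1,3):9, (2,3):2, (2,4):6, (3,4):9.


Dijkstra from 0:
Distances: {0: 0, 1: 6, 2: 7, 3: 9, 4: 13}
Shortest distance to 3 = 9, path = [0, 2, 3]


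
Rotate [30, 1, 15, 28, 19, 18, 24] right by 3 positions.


Right rotate by 3: [19, 18, 24, 30, 1, 15, 28]


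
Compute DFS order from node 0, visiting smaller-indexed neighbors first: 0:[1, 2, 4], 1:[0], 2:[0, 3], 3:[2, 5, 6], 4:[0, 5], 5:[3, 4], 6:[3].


DFS stack-based: start with [0]
Visit order: [0, 1, 2, 3, 5, 4, 6]


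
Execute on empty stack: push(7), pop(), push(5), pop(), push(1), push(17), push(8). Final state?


push(7) -> [7]
pop() returns 7 -> []
push(5) -> [5]
pop() returns 5 -> []
push(1) -> [1]
push(17) -> [1, 17]
push(8) -> [1, 17, 8]
Final stack (bottom to top): [1, 17, 8]


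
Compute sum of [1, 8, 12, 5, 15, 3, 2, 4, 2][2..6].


Prefix sums: [0, 1, 9, 21, 26, 41, 44, 46, 50, 52]
Sum[2..6] = prefix[7] - prefix[2] = 46 - 9 = 37


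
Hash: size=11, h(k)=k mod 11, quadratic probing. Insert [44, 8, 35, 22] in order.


Insertions: 44->slot 0; 8->slot 8; 35->slot 2; 22->slot 1
Table: [44, 22, 35, None, None, None, None, None, 8, None, None]


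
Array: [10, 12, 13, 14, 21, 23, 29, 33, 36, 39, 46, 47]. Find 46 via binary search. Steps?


Search for 46:
[0,11] mid=5 arr[5]=23
[6,11] mid=8 arr[8]=36
[9,11] mid=10 arr[10]=46
Total: 3 comparisons


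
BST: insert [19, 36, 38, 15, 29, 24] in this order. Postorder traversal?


Root = 19; build tree by BST insertion.
Postorder traversal: [15, 24, 29, 38, 36, 19]


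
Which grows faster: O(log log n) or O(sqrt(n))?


double-logarithmic grows slower than sublinear
O(log log n) is asymptotically smaller; O(sqrt(n)) grows faster


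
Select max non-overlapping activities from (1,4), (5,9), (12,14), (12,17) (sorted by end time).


Greedy: pick earliest-ending, then skip overlaps.
Selected (3 activities): [(1, 4), (5, 9), (12, 14)]


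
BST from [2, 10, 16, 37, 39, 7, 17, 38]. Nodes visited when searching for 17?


BST root = 2
Search for 17: compare at each node
Path: [2, 10, 16, 37, 17]


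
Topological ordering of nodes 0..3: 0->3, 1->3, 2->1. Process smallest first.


Kahn's algorithm, process smallest node first
Order: [0, 2, 1, 3]


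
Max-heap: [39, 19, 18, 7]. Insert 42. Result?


Append 42: [39, 19, 18, 7, 42]
Bubble up: swap idx 4(42) with idx 1(19); swap idx 1(42) with idx 0(39)
Result: [42, 39, 18, 7, 19]


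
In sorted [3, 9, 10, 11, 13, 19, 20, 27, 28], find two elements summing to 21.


Two pointers: lo=0, hi=8
Found pair: (10, 11) summing to 21


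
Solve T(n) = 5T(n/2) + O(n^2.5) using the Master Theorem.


a=5, b=2, c=2.5. log_2(5)=2.322 < c=2.5. Case 3: O(n^c) = O(n^2.500)
Complexity: O(n^2.500)


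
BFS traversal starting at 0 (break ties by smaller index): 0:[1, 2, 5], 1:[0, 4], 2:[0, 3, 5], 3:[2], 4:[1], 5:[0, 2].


BFS queue: start with [0]
Visit order: [0, 1, 2, 5, 4, 3]


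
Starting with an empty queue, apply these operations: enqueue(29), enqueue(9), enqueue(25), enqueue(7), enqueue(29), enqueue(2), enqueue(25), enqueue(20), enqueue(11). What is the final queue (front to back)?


enqueue(29) -> [29]
enqueue(9) -> [29, 9]
enqueue(25) -> [29, 9, 25]
enqueue(7) -> [29, 9, 25, 7]
enqueue(29) -> [29, 9, 25, 7, 29]
enqueue(2) -> [29, 9, 25, 7, 29, 2]
enqueue(25) -> [29, 9, 25, 7, 29, 2, 25]
enqueue(20) -> [29, 9, 25, 7, 29, 2, 25, 20]
enqueue(11) -> [29, 9, 25, 7, 29, 2, 25, 20, 11]
Final queue (front to back): [29, 9, 25, 7, 29, 2, 25, 20, 11]


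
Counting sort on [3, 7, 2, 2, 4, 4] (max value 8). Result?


Count array: [0, 0, 2, 1, 2, 0, 0, 1, 0]
Reconstruct: [2, 2, 3, 4, 4, 7]


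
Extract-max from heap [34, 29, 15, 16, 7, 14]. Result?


Max = 34
Replace root with last, heapify down
Resulting heap: [29, 16, 15, 14, 7]


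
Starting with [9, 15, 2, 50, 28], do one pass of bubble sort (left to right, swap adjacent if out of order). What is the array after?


After one pass: [9, 2, 15, 28, 50]


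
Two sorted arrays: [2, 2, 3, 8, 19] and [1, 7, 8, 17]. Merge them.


Compare heads, take smaller each step.
Merged: [1, 2, 2, 3, 7, 8, 8, 17, 19]


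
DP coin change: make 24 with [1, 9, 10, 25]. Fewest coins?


dp[0]=0; dp[i]=1+min(dp[i-c] for c in coins)
...dp[19]=2, dp[20]=2, dp[21]=3, dp[22]=4, dp[23]=5, dp[24]=6
Minimum coins for 24 = 6


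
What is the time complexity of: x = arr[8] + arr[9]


Analysis: constant-time operation, no loop
Complexity: O(1)


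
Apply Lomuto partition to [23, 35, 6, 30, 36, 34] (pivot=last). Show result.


Elements <= 34 go left of pivot.
Result: [23, 6, 30, 34, 36, 35], pivot at index 3


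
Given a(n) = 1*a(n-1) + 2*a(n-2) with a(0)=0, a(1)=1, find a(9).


Build bottom-up:
...a(7)=43, a(8)=85, a(9)=1*85+2*43=171


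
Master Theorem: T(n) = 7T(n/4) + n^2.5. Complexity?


a=7, b=4, c=2.5. log_4(7)=1.404 < c=2.5. Case 3: O(n^c) = O(n^2.500)
Complexity: O(n^2.500)


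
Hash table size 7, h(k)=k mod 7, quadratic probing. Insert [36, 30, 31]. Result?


Insertions: 36->slot 1; 30->slot 2; 31->slot 3
Table: [None, 36, 30, 31, None, None, None]


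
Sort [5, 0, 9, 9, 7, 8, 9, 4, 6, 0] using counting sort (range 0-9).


Count array: [2, 0, 0, 0, 1, 1, 1, 1, 1, 3]
Reconstruct: [0, 0, 4, 5, 6, 7, 8, 9, 9, 9]


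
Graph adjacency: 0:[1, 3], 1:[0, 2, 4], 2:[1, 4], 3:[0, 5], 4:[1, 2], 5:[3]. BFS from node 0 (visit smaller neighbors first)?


BFS queue: start with [0]
Visit order: [0, 1, 3, 2, 4, 5]


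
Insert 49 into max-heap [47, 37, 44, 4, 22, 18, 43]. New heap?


Append 49: [47, 37, 44, 4, 22, 18, 43, 49]
Bubble up: swap idx 7(49) with idx 3(4); swap idx 3(49) with idx 1(37); swap idx 1(49) with idx 0(47)
Result: [49, 47, 44, 37, 22, 18, 43, 4]


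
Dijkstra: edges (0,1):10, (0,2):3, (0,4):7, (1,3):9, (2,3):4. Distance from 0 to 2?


Dijkstra from 0:
Distances: {0: 0, 1: 10, 2: 3, 3: 7, 4: 7}
Shortest distance to 2 = 3, path = [0, 2]


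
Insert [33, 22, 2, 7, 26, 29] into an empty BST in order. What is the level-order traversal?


Root = 33; build tree by BST insertion.
Level-Order traversal: [33, 22, 2, 26, 7, 29]
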